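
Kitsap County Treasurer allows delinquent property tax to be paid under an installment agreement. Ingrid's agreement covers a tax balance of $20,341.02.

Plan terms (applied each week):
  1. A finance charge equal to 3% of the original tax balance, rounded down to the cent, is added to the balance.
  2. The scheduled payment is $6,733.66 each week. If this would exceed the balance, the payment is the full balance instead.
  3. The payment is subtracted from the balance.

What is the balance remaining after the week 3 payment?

$1,970.73

# | Opening | Interest | Payment | End bal
1 | $20,341.02 | $610.23 | $6,733.66 | $14,217.59
2 | $14,217.59 | $610.23 | $6,733.66 | $8,094.16
3 | $8,094.16 | $610.23 | $6,733.66 | $1,970.73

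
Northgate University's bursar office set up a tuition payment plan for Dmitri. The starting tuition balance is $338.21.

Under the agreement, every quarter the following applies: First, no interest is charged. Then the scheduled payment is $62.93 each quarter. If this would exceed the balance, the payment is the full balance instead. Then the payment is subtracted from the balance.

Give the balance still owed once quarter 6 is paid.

Quarter 1: $338.21 − $62.93 → $275.28
Quarter 2: $275.28 − $62.93 → $212.35
Quarter 3: $212.35 − $62.93 → $149.42
Quarter 4: $149.42 − $62.93 → $86.49
Quarter 5: $86.49 − $62.93 → $23.56
Quarter 6: $23.56 − $23.56 → $0.00

$0.00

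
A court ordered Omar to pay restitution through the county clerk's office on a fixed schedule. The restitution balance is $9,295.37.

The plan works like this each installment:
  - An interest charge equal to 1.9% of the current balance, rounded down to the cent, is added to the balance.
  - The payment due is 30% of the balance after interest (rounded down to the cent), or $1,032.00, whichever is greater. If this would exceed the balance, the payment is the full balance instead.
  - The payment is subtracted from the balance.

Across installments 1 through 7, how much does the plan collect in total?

$9,832.42

Installment 1: $9,295.37 +$176.61 interest = $9,471.98; pay $2,841.59 → $6,630.39
Installment 2: $6,630.39 +$125.97 interest = $6,756.36; pay $2,026.90 → $4,729.46
Installment 3: $4,729.46 +$89.85 interest = $4,819.31; pay $1,445.79 → $3,373.52
Installment 4: $3,373.52 +$64.09 interest = $3,437.61; pay $1,032.00 → $2,405.61
Installment 5: $2,405.61 +$45.70 interest = $2,451.31; pay $1,032.00 → $1,419.31
Installment 6: $1,419.31 +$26.96 interest = $1,446.27; pay $1,032.00 → $414.27
Installment 7: $414.27 +$7.87 interest = $422.14; pay $422.14 → $0.00
Total paid: $9,832.42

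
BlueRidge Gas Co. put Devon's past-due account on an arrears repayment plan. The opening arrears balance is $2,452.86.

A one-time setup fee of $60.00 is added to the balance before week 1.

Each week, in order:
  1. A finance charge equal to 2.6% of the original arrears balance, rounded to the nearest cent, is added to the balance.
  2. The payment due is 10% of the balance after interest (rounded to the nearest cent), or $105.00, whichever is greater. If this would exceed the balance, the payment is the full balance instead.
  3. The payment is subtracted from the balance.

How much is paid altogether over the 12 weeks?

Week 1: opening $2,512.86; interest $63.77 → $2,576.63; payment $257.66; balance $2,318.97
Week 2: opening $2,318.97; interest $63.77 → $2,382.74; payment $238.27; balance $2,144.47
Week 3: opening $2,144.47; interest $63.77 → $2,208.24; payment $220.82; balance $1,987.42
Week 4: opening $1,987.42; interest $63.77 → $2,051.19; payment $205.12; balance $1,846.07
Week 5: opening $1,846.07; interest $63.77 → $1,909.84; payment $190.98; balance $1,718.86
Week 6: opening $1,718.86; interest $63.77 → $1,782.63; payment $178.26; balance $1,604.37
Week 7: opening $1,604.37; interest $63.77 → $1,668.14; payment $166.81; balance $1,501.33
Week 8: opening $1,501.33; interest $63.77 → $1,565.10; payment $156.51; balance $1,408.59
Week 9: opening $1,408.59; interest $63.77 → $1,472.36; payment $147.24; balance $1,325.12
Week 10: opening $1,325.12; interest $63.77 → $1,388.89; payment $138.89; balance $1,250.00
Week 11: opening $1,250.00; interest $63.77 → $1,313.77; payment $131.38; balance $1,182.39
Week 12: opening $1,182.39; interest $63.77 → $1,246.16; payment $124.62; balance $1,121.54
Total paid: $2,156.56

$2,156.56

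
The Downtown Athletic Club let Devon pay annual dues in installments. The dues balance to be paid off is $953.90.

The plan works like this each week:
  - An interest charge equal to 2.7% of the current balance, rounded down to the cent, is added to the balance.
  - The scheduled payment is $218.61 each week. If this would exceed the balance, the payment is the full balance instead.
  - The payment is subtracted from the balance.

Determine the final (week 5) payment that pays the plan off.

# | Opening | Interest | Payment | End bal
1 | $953.90 | $25.75 | $218.61 | $761.04
2 | $761.04 | $20.54 | $218.61 | $562.97
3 | $562.97 | $15.20 | $218.61 | $359.56
4 | $359.56 | $9.70 | $218.61 | $150.65
5 | $150.65 | $4.06 | $154.71 | $0.00

$154.71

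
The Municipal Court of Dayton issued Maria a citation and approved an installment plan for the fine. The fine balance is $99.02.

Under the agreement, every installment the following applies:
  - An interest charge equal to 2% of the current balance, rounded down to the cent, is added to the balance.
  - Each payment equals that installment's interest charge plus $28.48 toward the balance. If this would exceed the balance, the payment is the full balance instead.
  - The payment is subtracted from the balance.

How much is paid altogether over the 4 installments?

$103.52

Installment 1: $99.02 +$1.98 interest = $101.00; pay $30.46 → $70.54
Installment 2: $70.54 +$1.41 interest = $71.95; pay $29.89 → $42.06
Installment 3: $42.06 +$0.84 interest = $42.90; pay $29.32 → $13.58
Installment 4: $13.58 +$0.27 interest = $13.85; pay $13.85 → $0.00
Total paid: $103.52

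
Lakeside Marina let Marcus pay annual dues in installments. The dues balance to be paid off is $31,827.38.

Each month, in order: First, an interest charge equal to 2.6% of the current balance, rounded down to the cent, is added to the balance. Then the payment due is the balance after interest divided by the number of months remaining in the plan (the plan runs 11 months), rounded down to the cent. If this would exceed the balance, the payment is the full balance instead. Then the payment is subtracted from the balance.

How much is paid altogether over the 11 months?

$37,248.95

Month 1: $31,827.38 +$827.51 interest = $32,654.89; pay $2,968.62 → $29,686.27
Month 2: $29,686.27 +$771.84 interest = $30,458.11; pay $3,045.81 → $27,412.30
Month 3: $27,412.30 +$712.71 interest = $28,125.01; pay $3,125.00 → $25,000.01
Month 4: $25,000.01 +$650.00 interest = $25,650.01; pay $3,206.25 → $22,443.76
Month 5: $22,443.76 +$583.53 interest = $23,027.29; pay $3,289.61 → $19,737.68
Month 6: $19,737.68 +$513.17 interest = $20,250.85; pay $3,375.14 → $16,875.71
Month 7: $16,875.71 +$438.76 interest = $17,314.47; pay $3,462.89 → $13,851.58
Month 8: $13,851.58 +$360.14 interest = $14,211.72; pay $3,552.93 → $10,658.79
Month 9: $10,658.79 +$277.12 interest = $10,935.91; pay $3,645.30 → $7,290.61
Month 10: $7,290.61 +$189.55 interest = $7,480.16; pay $3,740.08 → $3,740.08
Month 11: $3,740.08 +$97.24 interest = $3,837.32; pay $3,837.32 → $0.00
Total paid: $37,248.95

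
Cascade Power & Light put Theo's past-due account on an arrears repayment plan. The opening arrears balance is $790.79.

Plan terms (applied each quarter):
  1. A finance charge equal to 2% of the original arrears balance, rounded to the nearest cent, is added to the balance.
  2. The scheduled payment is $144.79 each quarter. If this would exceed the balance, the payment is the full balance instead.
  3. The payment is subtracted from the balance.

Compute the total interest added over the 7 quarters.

Quarter 1: $790.79 +$15.82 interest = $806.61; pay $144.79 → $661.82
Quarter 2: $661.82 +$15.82 interest = $677.64; pay $144.79 → $532.85
Quarter 3: $532.85 +$15.82 interest = $548.67; pay $144.79 → $403.88
Quarter 4: $403.88 +$15.82 interest = $419.70; pay $144.79 → $274.91
Quarter 5: $274.91 +$15.82 interest = $290.73; pay $144.79 → $145.94
Quarter 6: $145.94 +$15.82 interest = $161.76; pay $144.79 → $16.97
Quarter 7: $16.97 +$15.82 interest = $32.79; pay $32.79 → $0.00
Total interest: $15.82 + $15.82 + $15.82 + $15.82 + $15.82 + $15.82 + $15.82 = $110.74

$110.74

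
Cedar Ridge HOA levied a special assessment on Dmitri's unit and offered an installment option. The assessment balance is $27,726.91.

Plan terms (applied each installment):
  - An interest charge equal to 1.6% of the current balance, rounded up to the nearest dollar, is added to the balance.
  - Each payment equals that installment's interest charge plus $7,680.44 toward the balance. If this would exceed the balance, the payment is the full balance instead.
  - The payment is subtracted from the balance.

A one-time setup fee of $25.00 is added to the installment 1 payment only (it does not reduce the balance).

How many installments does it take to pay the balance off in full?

Installment 1: $27,726.91 +$444.00 interest = $28,170.91; pay $8,124.44 (+ $25.00 fee) → $20,046.47
Installment 2: $20,046.47 +$321.00 interest = $20,367.47; pay $8,001.44 → $12,366.03
Installment 3: $12,366.03 +$198.00 interest = $12,564.03; pay $7,878.44 → $4,685.59
Installment 4: $4,685.59 +$75.00 interest = $4,760.59; pay $4,760.59 → $0.00
Balance reaches $0.00 in installment 4.

4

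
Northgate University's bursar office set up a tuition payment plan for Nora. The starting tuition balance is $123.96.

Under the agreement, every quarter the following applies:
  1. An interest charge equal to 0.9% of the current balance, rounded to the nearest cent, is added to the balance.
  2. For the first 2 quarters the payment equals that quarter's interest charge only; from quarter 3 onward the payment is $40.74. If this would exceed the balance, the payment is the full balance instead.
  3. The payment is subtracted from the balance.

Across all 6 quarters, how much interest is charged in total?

# | Opening | Interest | Payment | End bal
1 | $123.96 | $1.12 | $1.12 | $123.96
2 | $123.96 | $1.12 | $1.12 | $123.96
3 | $123.96 | $1.12 | $40.74 | $84.34
4 | $84.34 | $0.76 | $40.74 | $44.36
5 | $44.36 | $0.40 | $40.74 | $4.02
6 | $4.02 | $0.04 | $4.06 | $0.00
Total interest: $1.12 + $1.12 + $1.12 + $0.76 + $0.40 + $0.04 = $4.56

$4.56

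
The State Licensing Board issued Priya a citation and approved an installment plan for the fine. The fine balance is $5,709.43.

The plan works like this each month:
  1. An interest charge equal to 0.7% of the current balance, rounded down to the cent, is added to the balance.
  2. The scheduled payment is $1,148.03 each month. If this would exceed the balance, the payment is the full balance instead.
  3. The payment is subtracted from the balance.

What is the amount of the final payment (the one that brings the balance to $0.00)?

$91.60

# | Opening | Interest | Payment | End bal
1 | $5,709.43 | $39.96 | $1,148.03 | $4,601.36
2 | $4,601.36 | $32.20 | $1,148.03 | $3,485.53
3 | $3,485.53 | $24.39 | $1,148.03 | $2,361.89
4 | $2,361.89 | $16.53 | $1,148.03 | $1,230.39
5 | $1,230.39 | $8.61 | $1,148.03 | $90.97
6 | $90.97 | $0.63 | $91.60 | $0.00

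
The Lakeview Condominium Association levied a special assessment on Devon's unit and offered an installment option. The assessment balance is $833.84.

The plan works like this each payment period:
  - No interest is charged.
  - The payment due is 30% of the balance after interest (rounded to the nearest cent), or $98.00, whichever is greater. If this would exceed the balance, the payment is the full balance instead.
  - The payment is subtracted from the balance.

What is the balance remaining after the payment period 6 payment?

$0.00

Payment period 1: $833.84 − $250.15 → $583.69
Payment period 2: $583.69 − $175.11 → $408.58
Payment period 3: $408.58 − $122.57 → $286.01
Payment period 4: $286.01 − $98.00 → $188.01
Payment period 5: $188.01 − $98.00 → $90.01
Payment period 6: $90.01 − $90.01 → $0.00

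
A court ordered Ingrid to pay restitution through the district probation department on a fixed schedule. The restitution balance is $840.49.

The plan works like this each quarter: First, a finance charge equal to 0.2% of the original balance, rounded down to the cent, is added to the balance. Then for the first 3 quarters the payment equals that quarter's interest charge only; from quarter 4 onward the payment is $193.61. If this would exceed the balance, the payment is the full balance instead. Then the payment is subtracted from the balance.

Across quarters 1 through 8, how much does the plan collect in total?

# | Opening | Interest | Payment | End bal
1 | $840.49 | $1.68 | $1.68 | $840.49
2 | $840.49 | $1.68 | $1.68 | $840.49
3 | $840.49 | $1.68 | $1.68 | $840.49
4 | $840.49 | $1.68 | $193.61 | $648.56
5 | $648.56 | $1.68 | $193.61 | $456.63
6 | $456.63 | $1.68 | $193.61 | $264.70
7 | $264.70 | $1.68 | $193.61 | $72.77
8 | $72.77 | $1.68 | $74.45 | $0.00
Total paid: $853.93

$853.93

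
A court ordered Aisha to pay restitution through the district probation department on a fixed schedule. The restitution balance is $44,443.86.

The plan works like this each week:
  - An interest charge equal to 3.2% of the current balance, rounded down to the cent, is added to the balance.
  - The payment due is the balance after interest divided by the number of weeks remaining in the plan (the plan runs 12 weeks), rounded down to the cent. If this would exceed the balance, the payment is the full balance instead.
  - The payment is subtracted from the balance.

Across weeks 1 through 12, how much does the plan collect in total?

Week 1: opening $44,443.86; interest $1,422.20 → $45,866.06; payment $3,822.17; balance $42,043.89
Week 2: opening $42,043.89; interest $1,345.40 → $43,389.29; payment $3,944.48; balance $39,444.81
Week 3: opening $39,444.81; interest $1,262.23 → $40,707.04; payment $4,070.70; balance $36,636.34
Week 4: opening $36,636.34; interest $1,172.36 → $37,808.70; payment $4,200.96; balance $33,607.74
Week 5: opening $33,607.74; interest $1,075.44 → $34,683.18; payment $4,335.39; balance $30,347.79
Week 6: opening $30,347.79; interest $971.12 → $31,318.91; payment $4,474.13; balance $26,844.78
Week 7: opening $26,844.78; interest $859.03 → $27,703.81; payment $4,617.30; balance $23,086.51
Week 8: opening $23,086.51; interest $738.76 → $23,825.27; payment $4,765.05; balance $19,060.22
Week 9: opening $19,060.22; interest $609.92 → $19,670.14; payment $4,917.53; balance $14,752.61
Week 10: opening $14,752.61; interest $472.08 → $15,224.69; payment $5,074.89; balance $10,149.80
Week 11: opening $10,149.80; interest $324.79 → $10,474.59; payment $5,237.29; balance $5,237.30
Week 12: opening $5,237.30; interest $167.59 → $5,404.89; payment $5,404.89; balance $0.00
Total paid: $54,864.78

$54,864.78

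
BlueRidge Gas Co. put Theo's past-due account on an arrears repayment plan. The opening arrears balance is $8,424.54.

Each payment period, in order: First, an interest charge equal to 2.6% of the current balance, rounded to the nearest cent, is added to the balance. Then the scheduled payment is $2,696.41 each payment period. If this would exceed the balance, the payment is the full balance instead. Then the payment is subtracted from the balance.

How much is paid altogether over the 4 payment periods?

Payment period 1: $8,424.54 +$219.04 interest = $8,643.58; pay $2,696.41 → $5,947.17
Payment period 2: $5,947.17 +$154.63 interest = $6,101.80; pay $2,696.41 → $3,405.39
Payment period 3: $3,405.39 +$88.54 interest = $3,493.93; pay $2,696.41 → $797.52
Payment period 4: $797.52 +$20.74 interest = $818.26; pay $818.26 → $0.00
Total paid: $8,907.49

$8,907.49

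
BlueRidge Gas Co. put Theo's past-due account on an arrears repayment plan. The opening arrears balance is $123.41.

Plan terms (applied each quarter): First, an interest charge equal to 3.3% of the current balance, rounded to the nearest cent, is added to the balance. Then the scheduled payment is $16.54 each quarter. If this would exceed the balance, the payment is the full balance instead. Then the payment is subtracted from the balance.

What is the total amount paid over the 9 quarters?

$144.05

Quarter 1: $123.41 +$4.07 interest = $127.48; pay $16.54 → $110.94
Quarter 2: $110.94 +$3.66 interest = $114.60; pay $16.54 → $98.06
Quarter 3: $98.06 +$3.24 interest = $101.30; pay $16.54 → $84.76
Quarter 4: $84.76 +$2.80 interest = $87.56; pay $16.54 → $71.02
Quarter 5: $71.02 +$2.34 interest = $73.36; pay $16.54 → $56.82
Quarter 6: $56.82 +$1.88 interest = $58.70; pay $16.54 → $42.16
Quarter 7: $42.16 +$1.39 interest = $43.55; pay $16.54 → $27.01
Quarter 8: $27.01 +$0.89 interest = $27.90; pay $16.54 → $11.36
Quarter 9: $11.36 +$0.37 interest = $11.73; pay $11.73 → $0.00
Total paid: $144.05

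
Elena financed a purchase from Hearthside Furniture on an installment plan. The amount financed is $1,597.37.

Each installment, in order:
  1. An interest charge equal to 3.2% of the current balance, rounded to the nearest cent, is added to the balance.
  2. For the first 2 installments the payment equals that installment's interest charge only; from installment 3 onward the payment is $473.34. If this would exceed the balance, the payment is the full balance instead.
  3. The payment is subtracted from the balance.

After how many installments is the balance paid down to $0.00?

Installment 1: $1,597.37 +$51.12 interest = $1,648.49; pay $51.12 → $1,597.37
Installment 2: $1,597.37 +$51.12 interest = $1,648.49; pay $51.12 → $1,597.37
Installment 3: $1,597.37 +$51.12 interest = $1,648.49; pay $473.34 → $1,175.15
Installment 4: $1,175.15 +$37.60 interest = $1,212.75; pay $473.34 → $739.41
Installment 5: $739.41 +$23.66 interest = $763.07; pay $473.34 → $289.73
Installment 6: $289.73 +$9.27 interest = $299.00; pay $299.00 → $0.00
Balance reaches $0.00 in installment 6.

6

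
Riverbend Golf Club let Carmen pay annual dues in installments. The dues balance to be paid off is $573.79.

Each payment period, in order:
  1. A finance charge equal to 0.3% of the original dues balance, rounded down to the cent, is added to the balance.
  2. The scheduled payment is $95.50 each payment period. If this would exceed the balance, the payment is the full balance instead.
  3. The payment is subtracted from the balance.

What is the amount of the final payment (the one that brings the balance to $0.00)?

Payment period 1: opening $573.79; interest $1.72 → $575.51; payment $95.50; balance $480.01
Payment period 2: opening $480.01; interest $1.72 → $481.73; payment $95.50; balance $386.23
Payment period 3: opening $386.23; interest $1.72 → $387.95; payment $95.50; balance $292.45
Payment period 4: opening $292.45; interest $1.72 → $294.17; payment $95.50; balance $198.67
Payment period 5: opening $198.67; interest $1.72 → $200.39; payment $95.50; balance $104.89
Payment period 6: opening $104.89; interest $1.72 → $106.61; payment $95.50; balance $11.11
Payment period 7: opening $11.11; interest $1.72 → $12.83; payment $12.83; balance $0.00

$12.83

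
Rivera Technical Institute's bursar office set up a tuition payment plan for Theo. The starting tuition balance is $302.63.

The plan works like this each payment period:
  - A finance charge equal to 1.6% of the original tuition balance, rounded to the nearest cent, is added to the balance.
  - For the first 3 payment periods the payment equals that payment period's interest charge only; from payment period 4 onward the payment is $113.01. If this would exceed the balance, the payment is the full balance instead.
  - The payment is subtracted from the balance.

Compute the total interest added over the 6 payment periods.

Payment period 1: $302.63 +$4.84 interest = $307.47; pay $4.84 → $302.63
Payment period 2: $302.63 +$4.84 interest = $307.47; pay $4.84 → $302.63
Payment period 3: $302.63 +$4.84 interest = $307.47; pay $4.84 → $302.63
Payment period 4: $302.63 +$4.84 interest = $307.47; pay $113.01 → $194.46
Payment period 5: $194.46 +$4.84 interest = $199.30; pay $113.01 → $86.29
Payment period 6: $86.29 +$4.84 interest = $91.13; pay $91.13 → $0.00
Total interest: $4.84 + $4.84 + $4.84 + $4.84 + $4.84 + $4.84 = $29.04

$29.04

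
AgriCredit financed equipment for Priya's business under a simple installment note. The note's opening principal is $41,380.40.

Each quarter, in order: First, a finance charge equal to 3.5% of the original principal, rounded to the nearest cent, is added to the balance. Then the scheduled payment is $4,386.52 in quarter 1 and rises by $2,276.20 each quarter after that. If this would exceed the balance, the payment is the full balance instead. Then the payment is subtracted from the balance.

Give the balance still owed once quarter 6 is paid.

Quarter 1: $41,380.40 +$1,448.31 interest = $42,828.71; pay $4,386.52 → $38,442.19
Quarter 2: $38,442.19 +$1,448.31 interest = $39,890.50; pay $6,662.72 → $33,227.78
Quarter 3: $33,227.78 +$1,448.31 interest = $34,676.09; pay $8,938.92 → $25,737.17
Quarter 4: $25,737.17 +$1,448.31 interest = $27,185.48; pay $11,215.12 → $15,970.36
Quarter 5: $15,970.36 +$1,448.31 interest = $17,418.67; pay $13,491.32 → $3,927.35
Quarter 6: $3,927.35 +$1,448.31 interest = $5,375.66; pay $5,375.66 → $0.00

$0.00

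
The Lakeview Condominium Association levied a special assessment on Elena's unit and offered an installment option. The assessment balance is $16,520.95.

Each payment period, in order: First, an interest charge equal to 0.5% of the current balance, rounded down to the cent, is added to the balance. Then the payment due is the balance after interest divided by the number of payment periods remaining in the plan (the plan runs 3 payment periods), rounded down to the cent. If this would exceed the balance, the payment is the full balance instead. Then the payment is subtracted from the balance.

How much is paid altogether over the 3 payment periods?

Payment period 1: $16,520.95 +$82.60 interest = $16,603.55; pay $5,534.51 → $11,069.04
Payment period 2: $11,069.04 +$55.34 interest = $11,124.38; pay $5,562.19 → $5,562.19
Payment period 3: $5,562.19 +$27.81 interest = $5,590.00; pay $5,590.00 → $0.00
Total paid: $16,686.70

$16,686.70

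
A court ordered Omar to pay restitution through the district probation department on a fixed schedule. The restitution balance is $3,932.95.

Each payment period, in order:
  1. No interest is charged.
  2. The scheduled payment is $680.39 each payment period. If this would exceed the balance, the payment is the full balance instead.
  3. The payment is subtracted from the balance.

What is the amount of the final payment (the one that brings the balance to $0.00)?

# | Opening | Payment | End bal
1 | $3,932.95 | $680.39 | $3,252.56
2 | $3,252.56 | $680.39 | $2,572.17
3 | $2,572.17 | $680.39 | $1,891.78
4 | $1,891.78 | $680.39 | $1,211.39
5 | $1,211.39 | $680.39 | $531.00
6 | $531.00 | $531.00 | $0.00

$531.00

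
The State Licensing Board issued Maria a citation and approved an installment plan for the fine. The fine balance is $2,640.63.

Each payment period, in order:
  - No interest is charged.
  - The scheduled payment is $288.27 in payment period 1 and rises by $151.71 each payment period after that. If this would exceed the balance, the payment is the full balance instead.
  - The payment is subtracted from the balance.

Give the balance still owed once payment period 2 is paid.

$1,912.38

Payment period 1: opening $2,640.63; payment $288.27; balance $2,352.36
Payment period 2: opening $2,352.36; payment $439.98; balance $1,912.38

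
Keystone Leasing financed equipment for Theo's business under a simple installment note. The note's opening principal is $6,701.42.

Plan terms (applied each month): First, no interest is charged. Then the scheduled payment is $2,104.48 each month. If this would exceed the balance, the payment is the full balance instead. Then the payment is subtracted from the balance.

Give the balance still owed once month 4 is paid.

$0.00

Month 1: opening $6,701.42; payment $2,104.48; balance $4,596.94
Month 2: opening $4,596.94; payment $2,104.48; balance $2,492.46
Month 3: opening $2,492.46; payment $2,104.48; balance $387.98
Month 4: opening $387.98; payment $387.98; balance $0.00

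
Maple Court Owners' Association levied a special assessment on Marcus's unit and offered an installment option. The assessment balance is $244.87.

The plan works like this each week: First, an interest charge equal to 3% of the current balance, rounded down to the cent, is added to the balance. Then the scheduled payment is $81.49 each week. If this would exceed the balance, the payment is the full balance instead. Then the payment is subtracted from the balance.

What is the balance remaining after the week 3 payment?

$15.69

Week 1: opening $244.87; interest $7.34 → $252.21; payment $81.49; balance $170.72
Week 2: opening $170.72; interest $5.12 → $175.84; payment $81.49; balance $94.35
Week 3: opening $94.35; interest $2.83 → $97.18; payment $81.49; balance $15.69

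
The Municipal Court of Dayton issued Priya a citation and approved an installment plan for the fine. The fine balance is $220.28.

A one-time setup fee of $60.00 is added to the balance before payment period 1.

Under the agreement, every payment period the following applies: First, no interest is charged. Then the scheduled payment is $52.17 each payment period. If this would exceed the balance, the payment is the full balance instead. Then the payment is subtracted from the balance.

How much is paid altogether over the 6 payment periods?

$280.28

Payment period 1: $280.28 − $52.17 → $228.11
Payment period 2: $228.11 − $52.17 → $175.94
Payment period 3: $175.94 − $52.17 → $123.77
Payment period 4: $123.77 − $52.17 → $71.60
Payment period 5: $71.60 − $52.17 → $19.43
Payment period 6: $19.43 − $19.43 → $0.00
Total paid: $280.28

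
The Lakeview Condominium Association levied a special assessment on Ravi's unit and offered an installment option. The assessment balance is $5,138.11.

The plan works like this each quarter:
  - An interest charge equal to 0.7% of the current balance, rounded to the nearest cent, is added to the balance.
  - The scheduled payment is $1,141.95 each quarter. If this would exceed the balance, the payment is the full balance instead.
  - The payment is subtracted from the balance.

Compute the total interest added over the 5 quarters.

$101.87

# | Opening | Interest | Payment | End bal
1 | $5,138.11 | $35.97 | $1,141.95 | $4,032.13
2 | $4,032.13 | $28.22 | $1,141.95 | $2,918.40
3 | $2,918.40 | $20.43 | $1,141.95 | $1,796.88
4 | $1,796.88 | $12.58 | $1,141.95 | $667.51
5 | $667.51 | $4.67 | $672.18 | $0.00
Total interest: $35.97 + $28.22 + $20.43 + $12.58 + $4.67 = $101.87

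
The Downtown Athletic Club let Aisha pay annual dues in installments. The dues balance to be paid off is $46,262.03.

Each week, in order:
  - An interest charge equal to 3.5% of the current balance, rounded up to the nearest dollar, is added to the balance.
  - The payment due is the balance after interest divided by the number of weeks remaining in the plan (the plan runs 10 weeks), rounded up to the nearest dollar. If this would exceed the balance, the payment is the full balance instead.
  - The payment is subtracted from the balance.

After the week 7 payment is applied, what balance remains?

$17,657.03

# | Opening | Interest | Payment | End bal
1 | $46,262.03 | $1,620.00 | $4,789.00 | $43,093.03
2 | $43,093.03 | $1,509.00 | $4,956.00 | $39,646.03
3 | $39,646.03 | $1,388.00 | $5,130.00 | $35,904.03
4 | $35,904.03 | $1,257.00 | $5,309.00 | $31,852.03
5 | $31,852.03 | $1,115.00 | $5,495.00 | $27,472.03
6 | $27,472.03 | $962.00 | $5,687.00 | $22,747.03
7 | $22,747.03 | $797.00 | $5,887.00 | $17,657.03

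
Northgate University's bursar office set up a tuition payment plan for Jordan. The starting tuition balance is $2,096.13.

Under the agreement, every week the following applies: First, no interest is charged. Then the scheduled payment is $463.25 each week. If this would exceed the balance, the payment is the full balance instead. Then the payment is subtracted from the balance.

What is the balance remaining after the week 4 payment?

# | Opening | Payment | End bal
1 | $2,096.13 | $463.25 | $1,632.88
2 | $1,632.88 | $463.25 | $1,169.63
3 | $1,169.63 | $463.25 | $706.38
4 | $706.38 | $463.25 | $243.13

$243.13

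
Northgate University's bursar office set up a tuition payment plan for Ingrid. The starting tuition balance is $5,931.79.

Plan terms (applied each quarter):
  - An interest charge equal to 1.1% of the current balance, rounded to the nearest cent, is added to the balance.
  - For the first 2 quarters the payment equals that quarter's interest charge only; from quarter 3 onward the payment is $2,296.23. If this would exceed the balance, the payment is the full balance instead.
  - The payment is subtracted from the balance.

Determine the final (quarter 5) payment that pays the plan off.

Quarter 1: $5,931.79 +$65.25 interest = $5,997.04; pay $65.25 → $5,931.79
Quarter 2: $5,931.79 +$65.25 interest = $5,997.04; pay $65.25 → $5,931.79
Quarter 3: $5,931.79 +$65.25 interest = $5,997.04; pay $2,296.23 → $3,700.81
Quarter 4: $3,700.81 +$40.71 interest = $3,741.52; pay $2,296.23 → $1,445.29
Quarter 5: $1,445.29 +$15.90 interest = $1,461.19; pay $1,461.19 → $0.00

$1,461.19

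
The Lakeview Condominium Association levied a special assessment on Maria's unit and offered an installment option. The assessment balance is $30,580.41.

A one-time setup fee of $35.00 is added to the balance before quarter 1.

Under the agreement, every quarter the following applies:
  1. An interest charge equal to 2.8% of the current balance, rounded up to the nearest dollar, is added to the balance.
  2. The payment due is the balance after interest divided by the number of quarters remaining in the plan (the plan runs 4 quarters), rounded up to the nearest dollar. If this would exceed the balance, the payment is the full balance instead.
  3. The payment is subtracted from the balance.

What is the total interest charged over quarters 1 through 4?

Quarter 1: opening $30,615.41; interest $858.00 → $31,473.41; payment $7,869.00; balance $23,604.41
Quarter 2: opening $23,604.41; interest $661.00 → $24,265.41; payment $8,089.00; balance $16,176.41
Quarter 3: opening $16,176.41; interest $453.00 → $16,629.41; payment $8,315.00; balance $8,314.41
Quarter 4: opening $8,314.41; interest $233.00 → $8,547.41; payment $8,547.41; balance $0.00
Total interest: $858.00 + $661.00 + $453.00 + $233.00 = $2,205.00

$2,205.00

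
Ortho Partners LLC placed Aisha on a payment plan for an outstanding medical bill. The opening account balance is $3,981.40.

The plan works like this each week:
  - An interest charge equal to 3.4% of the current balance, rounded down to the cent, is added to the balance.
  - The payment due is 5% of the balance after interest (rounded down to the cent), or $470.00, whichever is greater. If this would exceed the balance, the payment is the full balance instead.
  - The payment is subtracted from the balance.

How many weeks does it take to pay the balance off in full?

# | Opening | Interest | Payment | End bal
1 | $3,981.40 | $135.36 | $470.00 | $3,646.76
2 | $3,646.76 | $123.98 | $470.00 | $3,300.74
3 | $3,300.74 | $112.22 | $470.00 | $2,942.96
4 | $2,942.96 | $100.06 | $470.00 | $2,573.02
5 | $2,573.02 | $87.48 | $470.00 | $2,190.50
6 | $2,190.50 | $74.47 | $470.00 | $1,794.97
7 | $1,794.97 | $61.02 | $470.00 | $1,385.99
8 | $1,385.99 | $47.12 | $470.00 | $963.11
9 | $963.11 | $32.74 | $470.00 | $525.85
10 | $525.85 | $17.87 | $470.00 | $73.72
11 | $73.72 | $2.50 | $76.22 | $0.00
Balance reaches $0.00 in week 11.

11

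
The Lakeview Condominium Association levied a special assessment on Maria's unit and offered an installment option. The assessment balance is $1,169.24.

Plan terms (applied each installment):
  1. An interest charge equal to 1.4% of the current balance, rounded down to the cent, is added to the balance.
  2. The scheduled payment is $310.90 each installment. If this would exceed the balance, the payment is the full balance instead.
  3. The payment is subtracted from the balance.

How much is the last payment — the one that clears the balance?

Installment 1: opening $1,169.24; interest $16.36 → $1,185.60; payment $310.90; balance $874.70
Installment 2: opening $874.70; interest $12.24 → $886.94; payment $310.90; balance $576.04
Installment 3: opening $576.04; interest $8.06 → $584.10; payment $310.90; balance $273.20
Installment 4: opening $273.20; interest $3.82 → $277.02; payment $277.02; balance $0.00

$277.02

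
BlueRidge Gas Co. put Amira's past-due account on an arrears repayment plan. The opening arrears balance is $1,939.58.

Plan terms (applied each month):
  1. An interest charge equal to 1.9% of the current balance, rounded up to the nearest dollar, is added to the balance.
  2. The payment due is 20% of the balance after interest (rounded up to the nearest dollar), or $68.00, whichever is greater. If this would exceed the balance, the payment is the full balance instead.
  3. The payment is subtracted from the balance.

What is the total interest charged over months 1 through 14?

Month 1: opening $1,939.58; interest $37.00 → $1,976.58; payment $396.00; balance $1,580.58
Month 2: opening $1,580.58; interest $31.00 → $1,611.58; payment $323.00; balance $1,288.58
Month 3: opening $1,288.58; interest $25.00 → $1,313.58; payment $263.00; balance $1,050.58
Month 4: opening $1,050.58; interest $20.00 → $1,070.58; payment $215.00; balance $855.58
Month 5: opening $855.58; interest $17.00 → $872.58; payment $175.00; balance $697.58
Month 6: opening $697.58; interest $14.00 → $711.58; payment $143.00; balance $568.58
Month 7: opening $568.58; interest $11.00 → $579.58; payment $116.00; balance $463.58
Month 8: opening $463.58; interest $9.00 → $472.58; payment $95.00; balance $377.58
Month 9: opening $377.58; interest $8.00 → $385.58; payment $78.00; balance $307.58
Month 10: opening $307.58; interest $6.00 → $313.58; payment $68.00; balance $245.58
Month 11: opening $245.58; interest $5.00 → $250.58; payment $68.00; balance $182.58
Month 12: opening $182.58; interest $4.00 → $186.58; payment $68.00; balance $118.58
Month 13: opening $118.58; interest $3.00 → $121.58; payment $68.00; balance $53.58
Month 14: opening $53.58; interest $2.00 → $55.58; payment $55.58; balance $0.00
Total interest: $37.00 + $31.00 + $25.00 + $20.00 + $17.00 + $14.00 + $11.00 + $9.00 + $8.00 + $6.00 + $5.00 + $4.00 + $3.00 + $2.00 = $192.00

$192.00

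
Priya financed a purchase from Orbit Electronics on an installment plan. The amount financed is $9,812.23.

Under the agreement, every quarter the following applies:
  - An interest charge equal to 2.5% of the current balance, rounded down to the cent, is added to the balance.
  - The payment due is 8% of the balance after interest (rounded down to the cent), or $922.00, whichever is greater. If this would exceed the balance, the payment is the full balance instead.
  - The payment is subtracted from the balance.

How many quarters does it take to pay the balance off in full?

Quarter 1: $9,812.23 +$245.30 interest = $10,057.53; pay $922.00 → $9,135.53
Quarter 2: $9,135.53 +$228.38 interest = $9,363.91; pay $922.00 → $8,441.91
Quarter 3: $8,441.91 +$211.04 interest = $8,652.95; pay $922.00 → $7,730.95
Quarter 4: $7,730.95 +$193.27 interest = $7,924.22; pay $922.00 → $7,002.22
Quarter 5: $7,002.22 +$175.05 interest = $7,177.27; pay $922.00 → $6,255.27
Quarter 6: $6,255.27 +$156.38 interest = $6,411.65; pay $922.00 → $5,489.65
Quarter 7: $5,489.65 +$137.24 interest = $5,626.89; pay $922.00 → $4,704.89
Quarter 8: $4,704.89 +$117.62 interest = $4,822.51; pay $922.00 → $3,900.51
Quarter 9: $3,900.51 +$97.51 interest = $3,998.02; pay $922.00 → $3,076.02
Quarter 10: $3,076.02 +$76.90 interest = $3,152.92; pay $922.00 → $2,230.92
Quarter 11: $2,230.92 +$55.77 interest = $2,286.69; pay $922.00 → $1,364.69
Quarter 12: $1,364.69 +$34.11 interest = $1,398.80; pay $922.00 → $476.80
Quarter 13: $476.80 +$11.92 interest = $488.72; pay $488.72 → $0.00
Balance reaches $0.00 in quarter 13.

13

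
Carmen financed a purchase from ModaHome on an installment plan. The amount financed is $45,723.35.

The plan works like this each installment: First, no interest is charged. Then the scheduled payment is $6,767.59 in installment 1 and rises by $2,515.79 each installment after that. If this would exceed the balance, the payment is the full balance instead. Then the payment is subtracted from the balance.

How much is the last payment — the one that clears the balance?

$3,558.25

Installment 1: opening $45,723.35; payment $6,767.59; balance $38,955.76
Installment 2: opening $38,955.76; payment $9,283.38; balance $29,672.38
Installment 3: opening $29,672.38; payment $11,799.17; balance $17,873.21
Installment 4: opening $17,873.21; payment $14,314.96; balance $3,558.25
Installment 5: opening $3,558.25; payment $3,558.25; balance $0.00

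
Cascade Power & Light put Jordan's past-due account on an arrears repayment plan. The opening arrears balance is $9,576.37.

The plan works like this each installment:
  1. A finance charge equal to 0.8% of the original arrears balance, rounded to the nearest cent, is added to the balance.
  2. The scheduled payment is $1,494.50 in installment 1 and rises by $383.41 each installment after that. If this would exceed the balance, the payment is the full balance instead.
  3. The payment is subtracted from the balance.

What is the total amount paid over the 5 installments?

# | Opening | Interest | Payment | End bal
1 | $9,576.37 | $76.61 | $1,494.50 | $8,158.48
2 | $8,158.48 | $76.61 | $1,877.91 | $6,357.18
3 | $6,357.18 | $76.61 | $2,261.32 | $4,172.47
4 | $4,172.47 | $76.61 | $2,644.73 | $1,604.35
5 | $1,604.35 | $76.61 | $1,680.96 | $0.00
Total paid: $9,959.42

$9,959.42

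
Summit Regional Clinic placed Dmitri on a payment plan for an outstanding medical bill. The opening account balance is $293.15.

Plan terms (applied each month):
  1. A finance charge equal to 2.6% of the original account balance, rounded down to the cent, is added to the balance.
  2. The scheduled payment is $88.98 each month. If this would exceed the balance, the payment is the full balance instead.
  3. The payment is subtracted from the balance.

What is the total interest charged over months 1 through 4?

$30.48

Month 1: $293.15 +$7.62 interest = $300.77; pay $88.98 → $211.79
Month 2: $211.79 +$7.62 interest = $219.41; pay $88.98 → $130.43
Month 3: $130.43 +$7.62 interest = $138.05; pay $88.98 → $49.07
Month 4: $49.07 +$7.62 interest = $56.69; pay $56.69 → $0.00
Total interest: $7.62 + $7.62 + $7.62 + $7.62 = $30.48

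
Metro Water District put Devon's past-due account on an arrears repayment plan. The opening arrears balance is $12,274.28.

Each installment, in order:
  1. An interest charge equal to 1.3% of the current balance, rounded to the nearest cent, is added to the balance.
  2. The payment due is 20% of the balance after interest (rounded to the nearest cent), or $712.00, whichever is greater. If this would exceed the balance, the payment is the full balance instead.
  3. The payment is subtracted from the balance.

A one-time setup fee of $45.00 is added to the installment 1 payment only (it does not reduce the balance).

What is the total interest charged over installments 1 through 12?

Installment 1: $12,274.28 +$159.57 interest = $12,433.85; pay $2,486.77 (+ $45.00 fee) → $9,947.08
Installment 2: $9,947.08 +$129.31 interest = $10,076.39; pay $2,015.28 → $8,061.11
Installment 3: $8,061.11 +$104.79 interest = $8,165.90; pay $1,633.18 → $6,532.72
Installment 4: $6,532.72 +$84.93 interest = $6,617.65; pay $1,323.53 → $5,294.12
Installment 5: $5,294.12 +$68.82 interest = $5,362.94; pay $1,072.59 → $4,290.35
Installment 6: $4,290.35 +$55.77 interest = $4,346.12; pay $869.22 → $3,476.90
Installment 7: $3,476.90 +$45.20 interest = $3,522.10; pay $712.00 → $2,810.10
Installment 8: $2,810.10 +$36.53 interest = $2,846.63; pay $712.00 → $2,134.63
Installment 9: $2,134.63 +$27.75 interest = $2,162.38; pay $712.00 → $1,450.38
Installment 10: $1,450.38 +$18.85 interest = $1,469.23; pay $712.00 → $757.23
Installment 11: $757.23 +$9.84 interest = $767.07; pay $712.00 → $55.07
Installment 12: $55.07 +$0.72 interest = $55.79; pay $55.79 → $0.00
Total interest: $159.57 + $129.31 + $104.79 + $84.93 + $68.82 + $55.77 + $45.20 + $36.53 + $27.75 + $18.85 + $9.84 + $0.72 = $742.08

$742.08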